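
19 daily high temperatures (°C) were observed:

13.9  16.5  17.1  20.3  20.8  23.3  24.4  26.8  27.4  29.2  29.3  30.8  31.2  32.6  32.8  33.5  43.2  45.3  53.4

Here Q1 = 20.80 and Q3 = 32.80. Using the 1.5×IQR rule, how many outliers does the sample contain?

IQR = 12.00; fences at 20.80 − 18.00 = 2.80 and 32.80 + 18.00 = 50.80.
Outside the cutoffs: 53.4.

1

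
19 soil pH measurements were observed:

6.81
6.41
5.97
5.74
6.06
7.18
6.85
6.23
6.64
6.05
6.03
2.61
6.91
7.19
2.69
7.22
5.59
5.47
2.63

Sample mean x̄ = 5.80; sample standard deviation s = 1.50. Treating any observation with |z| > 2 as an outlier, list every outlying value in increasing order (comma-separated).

Cutoffs at x̄ ± 2s: 5.80 ± 2·1.50 = [2.80, 8.80].
2.61: z = -2.13, |z| > 2 → outlier.
2.63: z = -2.11, |z| > 2 → outlier.
2.69: z = -2.07, |z| > 2 → outlier.
Every other value lies within [2.80, 8.80].

2.61, 2.63, 2.69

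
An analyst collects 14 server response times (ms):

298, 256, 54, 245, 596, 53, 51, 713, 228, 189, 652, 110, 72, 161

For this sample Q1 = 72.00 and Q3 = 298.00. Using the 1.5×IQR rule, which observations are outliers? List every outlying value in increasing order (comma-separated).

IQR = Q3 − Q1 = 298.00 − 72.00 = 226.00.
Lower fence = Q1 − 1.5·IQR = 72.00 − 339.00 = -267.00.
Upper fence = Q3 + 1.5·IQR = 298.00 + 339.00 = 637.00.
652 > 637.00 → outlier.
713 > 637.00 → outlier.
All remaining values lie within [-267.00, 637.00].

652, 713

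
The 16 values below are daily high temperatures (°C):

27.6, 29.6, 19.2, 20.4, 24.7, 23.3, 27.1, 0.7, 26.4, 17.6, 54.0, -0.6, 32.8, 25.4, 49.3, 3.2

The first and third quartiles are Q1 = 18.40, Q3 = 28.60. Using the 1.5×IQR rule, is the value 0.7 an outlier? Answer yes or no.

IQR = Q3 − Q1 = 28.60 − 18.40 = 10.20.
Lower fence = Q1 − 1.5·IQR = 18.40 − 15.30 = 3.10.
Upper fence = Q3 + 1.5·IQR = 28.60 + 15.30 = 43.90.
0.7 lies below the lower fence.

yes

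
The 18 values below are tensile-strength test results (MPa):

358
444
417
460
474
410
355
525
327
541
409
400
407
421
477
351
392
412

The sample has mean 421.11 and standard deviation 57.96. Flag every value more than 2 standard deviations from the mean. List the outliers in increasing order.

Cutoffs at x̄ ± 2s: 421.11 ± 2·57.96 = [305.19, 537.03].
541: z = 2.07, |z| > 2 → outlier.
Every other value lies within [305.19, 537.03].

541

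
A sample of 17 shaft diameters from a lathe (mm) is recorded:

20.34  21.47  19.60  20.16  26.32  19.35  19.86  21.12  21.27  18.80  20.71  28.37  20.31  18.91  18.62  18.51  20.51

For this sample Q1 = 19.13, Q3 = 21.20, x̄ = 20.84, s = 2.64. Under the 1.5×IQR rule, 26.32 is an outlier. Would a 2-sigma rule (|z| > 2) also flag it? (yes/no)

yes

z = (26.32 − 20.84) / 2.64 = 2.08.
|z| = 2.08 > 2.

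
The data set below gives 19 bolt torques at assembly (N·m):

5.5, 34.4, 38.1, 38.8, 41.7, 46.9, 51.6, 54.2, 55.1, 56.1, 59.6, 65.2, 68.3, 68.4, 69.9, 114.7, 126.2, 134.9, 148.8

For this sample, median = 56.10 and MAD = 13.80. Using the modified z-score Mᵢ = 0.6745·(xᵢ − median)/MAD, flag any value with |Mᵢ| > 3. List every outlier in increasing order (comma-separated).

|Mᵢ| > 3 ⇔ |xᵢ − 56.10| > 3·13.80/0.6745 = 61.38.
So outliers lie outside [-5.28, 117.48].
126.2: M = 3.43 → outlier.
134.9: M = 3.85 → outlier.
148.8: M = 4.53 → outlier.

126.2, 134.9, 148.8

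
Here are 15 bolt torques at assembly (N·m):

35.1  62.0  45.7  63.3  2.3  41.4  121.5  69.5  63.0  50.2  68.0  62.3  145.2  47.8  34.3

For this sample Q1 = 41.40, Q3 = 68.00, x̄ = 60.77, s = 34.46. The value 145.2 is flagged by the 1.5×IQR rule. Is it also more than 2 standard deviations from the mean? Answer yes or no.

z = (145.2 − 60.77) / 34.46 = 2.45.
|z| = 2.45 > 2.

yes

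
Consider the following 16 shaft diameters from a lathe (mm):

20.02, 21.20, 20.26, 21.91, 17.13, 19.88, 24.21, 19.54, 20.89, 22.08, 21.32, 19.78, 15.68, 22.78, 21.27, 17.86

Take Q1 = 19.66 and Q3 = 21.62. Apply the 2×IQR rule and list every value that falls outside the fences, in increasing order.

IQR = Q3 − Q1 = 21.62 − 19.66 = 1.96.
Lower fence = Q1 − 2·IQR = 19.66 − 3.92 = 15.74.
Upper fence = Q3 + 2·IQR = 21.62 + 3.92 = 25.54.
15.68 < 15.74 → outlier.
All remaining values lie within [15.74, 25.54].

15.68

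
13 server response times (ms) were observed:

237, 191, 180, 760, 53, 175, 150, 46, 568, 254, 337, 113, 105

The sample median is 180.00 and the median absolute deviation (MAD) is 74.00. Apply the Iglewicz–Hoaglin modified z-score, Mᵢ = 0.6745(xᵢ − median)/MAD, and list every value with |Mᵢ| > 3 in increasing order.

568, 760

|Mᵢ| > 3 ⇔ |xᵢ − 180.00| > 3·74.00/0.6745 = 329.13.
So outliers lie outside [-149.13, 509.13].
568: M = 3.54 → outlier.
760: M = 5.29 → outlier.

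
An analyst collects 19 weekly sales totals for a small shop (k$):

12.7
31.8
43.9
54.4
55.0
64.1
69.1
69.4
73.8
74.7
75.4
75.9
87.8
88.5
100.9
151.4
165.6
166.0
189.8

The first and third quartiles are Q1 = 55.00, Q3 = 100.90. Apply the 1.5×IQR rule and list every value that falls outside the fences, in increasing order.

189.8

IQR = Q3 − Q1 = 100.90 − 55.00 = 45.90.
Lower fence = Q1 − 1.5·IQR = 55.00 − 68.85 = -13.85.
Upper fence = Q3 + 1.5·IQR = 100.90 + 68.85 = 169.75.
189.8 > 169.75 → outlier.
All remaining values lie within [-13.85, 169.75].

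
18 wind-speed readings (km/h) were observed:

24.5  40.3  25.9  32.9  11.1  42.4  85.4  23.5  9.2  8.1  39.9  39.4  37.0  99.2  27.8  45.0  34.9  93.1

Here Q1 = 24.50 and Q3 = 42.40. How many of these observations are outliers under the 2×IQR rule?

3

IQR = 17.90; fences at 24.50 − 35.80 = -11.30 and 42.40 + 35.80 = 78.20.
Outside the cutoffs: 85.4, 93.1, 99.2.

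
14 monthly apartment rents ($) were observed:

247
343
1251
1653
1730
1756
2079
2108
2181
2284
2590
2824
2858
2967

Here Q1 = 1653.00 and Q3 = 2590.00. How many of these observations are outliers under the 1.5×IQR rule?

1

IQR = 937.00; fences at 1653.00 − 1405.50 = 247.50 and 2590.00 + 1405.50 = 3995.50.
Outside the cutoffs: 247.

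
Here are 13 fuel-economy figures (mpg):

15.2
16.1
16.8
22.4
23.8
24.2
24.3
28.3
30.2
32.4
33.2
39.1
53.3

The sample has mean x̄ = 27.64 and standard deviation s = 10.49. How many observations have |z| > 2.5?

Cutoffs: x̄ ± 2.5s = [1.415, 53.865].
Every value lies within the cutoffs.

0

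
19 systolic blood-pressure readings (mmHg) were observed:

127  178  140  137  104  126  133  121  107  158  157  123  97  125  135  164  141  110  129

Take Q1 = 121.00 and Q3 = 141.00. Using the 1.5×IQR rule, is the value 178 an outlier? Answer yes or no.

yes

IQR = Q3 − Q1 = 141.00 − 121.00 = 20.00.
Lower fence = Q1 − 1.5·IQR = 121.00 − 30.00 = 91.00.
Upper fence = Q3 + 1.5·IQR = 141.00 + 30.00 = 171.00.
178 lies above the upper fence.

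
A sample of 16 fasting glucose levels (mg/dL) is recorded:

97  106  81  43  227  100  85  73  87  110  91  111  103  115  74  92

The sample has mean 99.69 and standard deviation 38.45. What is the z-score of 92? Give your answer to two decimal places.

z = (92 − 99.69) / 38.45 = -0.20.

-0.20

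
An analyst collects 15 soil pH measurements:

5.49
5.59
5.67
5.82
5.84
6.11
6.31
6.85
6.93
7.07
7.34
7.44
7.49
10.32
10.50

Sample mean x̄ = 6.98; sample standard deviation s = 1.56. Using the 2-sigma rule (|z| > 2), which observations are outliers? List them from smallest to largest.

10.32, 10.50

Cutoffs at x̄ ± 2s: 6.98 ± 2·1.56 = [3.86, 10.10].
10.32: z = 2.14, |z| > 2 → outlier.
10.50: z = 2.26, |z| > 2 → outlier.
Every other value lies within [3.86, 10.10].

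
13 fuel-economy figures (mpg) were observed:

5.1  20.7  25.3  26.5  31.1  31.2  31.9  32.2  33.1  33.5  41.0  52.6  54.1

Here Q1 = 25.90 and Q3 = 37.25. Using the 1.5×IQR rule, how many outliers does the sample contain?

1

IQR = 11.35; fences at 25.90 − 17.025 = 8.875 and 37.25 + 17.025 = 54.275.
Outside the cutoffs: 5.1.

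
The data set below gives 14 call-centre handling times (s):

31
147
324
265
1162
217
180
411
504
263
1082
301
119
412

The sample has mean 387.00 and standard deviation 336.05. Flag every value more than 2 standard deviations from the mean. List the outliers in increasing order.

1082, 1162

Cutoffs at x̄ ± 2s: 387.00 ± 2·336.05 = [-285.10, 1059.10].
1082: z = 2.07, |z| > 2 → outlier.
1162: z = 2.31, |z| > 2 → outlier.
Every other value lies within [-285.10, 1059.10].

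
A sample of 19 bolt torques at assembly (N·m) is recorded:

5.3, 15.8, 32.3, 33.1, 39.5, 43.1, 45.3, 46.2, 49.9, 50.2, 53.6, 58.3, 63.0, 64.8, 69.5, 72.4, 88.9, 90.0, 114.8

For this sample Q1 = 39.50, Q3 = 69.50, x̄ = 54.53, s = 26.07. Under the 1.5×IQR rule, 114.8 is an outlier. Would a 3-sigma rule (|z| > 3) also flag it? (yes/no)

z = (114.8 − 54.53) / 26.07 = 2.31.
|z| = 2.31 ≤ 3.

no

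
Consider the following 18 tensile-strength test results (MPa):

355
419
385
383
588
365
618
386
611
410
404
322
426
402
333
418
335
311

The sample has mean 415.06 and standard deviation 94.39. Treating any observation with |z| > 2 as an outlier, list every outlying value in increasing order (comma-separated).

Cutoffs at x̄ ± 2s: 415.06 ± 2·94.39 = [226.28, 603.84].
611: z = 2.08, |z| > 2 → outlier.
618: z = 2.15, |z| > 2 → outlier.
Every other value lies within [226.28, 603.84].

611, 618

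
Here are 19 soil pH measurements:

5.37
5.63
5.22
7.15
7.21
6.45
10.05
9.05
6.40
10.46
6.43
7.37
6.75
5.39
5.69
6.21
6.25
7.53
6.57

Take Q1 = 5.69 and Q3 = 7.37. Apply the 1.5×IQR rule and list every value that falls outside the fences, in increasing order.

IQR = Q3 − Q1 = 7.37 − 5.69 = 1.68.
Lower fence = Q1 − 1.5·IQR = 5.69 − 2.52 = 3.17.
Upper fence = Q3 + 1.5·IQR = 7.37 + 2.52 = 9.89.
10.05 > 9.89 → outlier.
10.46 > 9.89 → outlier.
All remaining values lie within [3.17, 9.89].

10.05, 10.46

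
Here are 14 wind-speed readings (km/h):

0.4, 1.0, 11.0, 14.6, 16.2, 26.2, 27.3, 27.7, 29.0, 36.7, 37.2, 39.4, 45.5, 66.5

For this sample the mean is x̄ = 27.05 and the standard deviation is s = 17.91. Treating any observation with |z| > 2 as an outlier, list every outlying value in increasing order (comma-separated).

66.5

Cutoffs at x̄ ± 2s: 27.05 ± 2·17.91 = [-8.77, 62.87].
66.5: z = 2.20, |z| > 2 → outlier.
Every other value lies within [-8.77, 62.87].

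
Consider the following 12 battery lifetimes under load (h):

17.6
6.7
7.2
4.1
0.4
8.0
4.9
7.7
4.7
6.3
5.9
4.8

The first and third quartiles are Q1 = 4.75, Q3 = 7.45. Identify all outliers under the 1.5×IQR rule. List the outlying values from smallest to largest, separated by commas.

IQR = Q3 − Q1 = 7.45 − 4.75 = 2.70.
Lower fence = Q1 − 1.5·IQR = 4.75 − 4.05 = 0.70.
Upper fence = Q3 + 1.5·IQR = 7.45 + 4.05 = 11.50.
0.4 < 0.70 → outlier.
17.6 > 11.50 → outlier.
All remaining values lie within [0.70, 11.50].

0.4, 17.6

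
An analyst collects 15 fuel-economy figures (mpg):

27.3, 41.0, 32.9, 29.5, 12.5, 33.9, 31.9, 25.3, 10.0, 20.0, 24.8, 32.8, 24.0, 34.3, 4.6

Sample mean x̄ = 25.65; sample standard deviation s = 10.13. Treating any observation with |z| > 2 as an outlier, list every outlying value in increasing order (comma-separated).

4.6

Cutoffs at x̄ ± 2s: 25.65 ± 2·10.13 = [5.39, 45.91].
4.6: z = -2.08, |z| > 2 → outlier.
Every other value lies within [5.39, 45.91].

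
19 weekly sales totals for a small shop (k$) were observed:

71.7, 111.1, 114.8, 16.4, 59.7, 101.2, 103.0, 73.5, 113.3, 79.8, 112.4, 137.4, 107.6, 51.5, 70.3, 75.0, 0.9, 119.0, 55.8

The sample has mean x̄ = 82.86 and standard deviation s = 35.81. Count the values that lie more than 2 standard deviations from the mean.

Cutoffs: x̄ ± 2s = [11.24, 154.48].
Outside the cutoffs: 0.9.

1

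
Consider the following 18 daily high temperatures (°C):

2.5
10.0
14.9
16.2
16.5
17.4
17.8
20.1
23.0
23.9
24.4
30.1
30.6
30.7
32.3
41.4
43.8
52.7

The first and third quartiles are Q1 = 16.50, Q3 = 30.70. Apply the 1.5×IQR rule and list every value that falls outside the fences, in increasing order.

52.7

IQR = Q3 − Q1 = 30.70 − 16.50 = 14.20.
Lower fence = Q1 − 1.5·IQR = 16.50 − 21.30 = -4.80.
Upper fence = Q3 + 1.5·IQR = 30.70 + 21.30 = 52.00.
52.7 > 52.00 → outlier.
All remaining values lie within [-4.80, 52.00].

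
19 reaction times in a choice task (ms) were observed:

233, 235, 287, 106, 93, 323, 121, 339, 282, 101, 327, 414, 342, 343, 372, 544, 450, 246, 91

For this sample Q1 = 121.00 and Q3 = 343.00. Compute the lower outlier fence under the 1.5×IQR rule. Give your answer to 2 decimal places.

-212.00

IQR = Q3 − Q1 = 343.00 − 121.00 = 222.00.
Lower fence = Q1 − 1.5·IQR = 121.00 − 333.00 = -212.00.
Upper fence = Q3 + 1.5·IQR = 343.00 + 333.00 = 676.00.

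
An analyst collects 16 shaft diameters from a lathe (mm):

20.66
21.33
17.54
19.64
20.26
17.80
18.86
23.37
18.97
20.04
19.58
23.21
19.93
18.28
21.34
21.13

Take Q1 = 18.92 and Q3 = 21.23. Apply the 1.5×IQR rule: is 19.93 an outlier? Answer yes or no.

no

IQR = Q3 − Q1 = 21.23 − 18.92 = 2.31.
Lower fence = Q1 − 1.5·IQR = 18.92 − 3.465 = 15.455.
Upper fence = Q3 + 1.5·IQR = 21.23 + 3.465 = 24.695.
19.93 lies within [15.455, 24.695].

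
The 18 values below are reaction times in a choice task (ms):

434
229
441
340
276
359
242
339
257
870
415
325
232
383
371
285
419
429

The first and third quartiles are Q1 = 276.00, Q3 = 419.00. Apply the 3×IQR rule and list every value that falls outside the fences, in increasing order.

870

IQR = Q3 − Q1 = 419.00 − 276.00 = 143.00.
Lower fence = Q1 − 3·IQR = 276.00 − 429.00 = -153.00.
Upper fence = Q3 + 3·IQR = 419.00 + 429.00 = 848.00.
870 > 848.00 → outlier.
All remaining values lie within [-153.00, 848.00].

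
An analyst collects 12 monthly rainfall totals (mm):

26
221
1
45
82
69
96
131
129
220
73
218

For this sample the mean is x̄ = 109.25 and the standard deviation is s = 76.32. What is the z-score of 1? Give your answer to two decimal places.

-1.42

z = (1 − 109.25) / 76.32 = -1.42.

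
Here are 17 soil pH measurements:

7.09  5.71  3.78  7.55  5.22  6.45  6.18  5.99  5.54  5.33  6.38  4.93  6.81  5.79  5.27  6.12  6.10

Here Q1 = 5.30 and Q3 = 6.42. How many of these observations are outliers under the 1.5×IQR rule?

IQR = 1.12; fences at 5.30 − 1.68 = 3.62 and 6.42 + 1.68 = 8.10.
Every value lies within the cutoffs.

0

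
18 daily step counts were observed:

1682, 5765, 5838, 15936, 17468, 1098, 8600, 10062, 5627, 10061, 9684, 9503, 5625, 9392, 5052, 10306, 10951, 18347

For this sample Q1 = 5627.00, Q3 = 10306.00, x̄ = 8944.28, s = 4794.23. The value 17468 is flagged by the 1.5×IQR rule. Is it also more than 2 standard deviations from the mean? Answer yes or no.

no

z = (17468 − 8944.28) / 4794.23 = 1.78.
|z| = 1.78 ≤ 2.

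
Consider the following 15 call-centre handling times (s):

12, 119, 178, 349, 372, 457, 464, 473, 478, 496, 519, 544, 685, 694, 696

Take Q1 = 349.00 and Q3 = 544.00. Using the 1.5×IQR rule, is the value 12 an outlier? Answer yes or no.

yes

IQR = Q3 − Q1 = 544.00 − 349.00 = 195.00.
Lower fence = Q1 − 1.5·IQR = 349.00 − 292.50 = 56.50.
Upper fence = Q3 + 1.5·IQR = 544.00 + 292.50 = 836.50.
12 lies below the lower fence.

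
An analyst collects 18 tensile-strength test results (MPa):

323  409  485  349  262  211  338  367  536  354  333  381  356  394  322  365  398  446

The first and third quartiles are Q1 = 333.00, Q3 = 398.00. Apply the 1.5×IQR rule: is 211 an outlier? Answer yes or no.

IQR = Q3 − Q1 = 398.00 − 333.00 = 65.00.
Lower fence = Q1 − 1.5·IQR = 333.00 − 97.50 = 235.50.
Upper fence = Q3 + 1.5·IQR = 398.00 + 97.50 = 495.50.
211 lies below the lower fence.

yes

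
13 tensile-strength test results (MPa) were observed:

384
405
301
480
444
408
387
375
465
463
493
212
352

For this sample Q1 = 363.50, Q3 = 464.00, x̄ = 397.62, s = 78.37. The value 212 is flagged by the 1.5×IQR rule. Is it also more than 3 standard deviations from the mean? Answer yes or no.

no

z = (212 − 397.62) / 78.37 = -2.37.
|z| = 2.37 ≤ 3.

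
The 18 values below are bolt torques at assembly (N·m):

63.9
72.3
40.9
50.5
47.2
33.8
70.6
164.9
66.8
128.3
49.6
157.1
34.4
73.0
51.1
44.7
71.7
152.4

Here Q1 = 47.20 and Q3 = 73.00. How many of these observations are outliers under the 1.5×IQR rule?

4

IQR = 25.80; fences at 47.20 − 38.70 = 8.50 and 73.00 + 38.70 = 111.70.
Outside the cutoffs: 128.3, 152.4, 157.1, 164.9.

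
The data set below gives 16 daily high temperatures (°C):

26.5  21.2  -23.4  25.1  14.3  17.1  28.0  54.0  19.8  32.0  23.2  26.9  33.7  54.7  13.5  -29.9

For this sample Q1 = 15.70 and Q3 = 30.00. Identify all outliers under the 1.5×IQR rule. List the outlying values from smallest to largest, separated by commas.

-29.9, -23.4, 54.0, 54.7

IQR = Q3 − Q1 = 30.00 − 15.70 = 14.30.
Lower fence = Q1 − 1.5·IQR = 15.70 − 21.45 = -5.75.
Upper fence = Q3 + 1.5·IQR = 30.00 + 21.45 = 51.45.
-29.9 < -5.75 → outlier.
-23.4 < -5.75 → outlier.
54.0 > 51.45 → outlier.
54.7 > 51.45 → outlier.
All remaining values lie within [-5.75, 51.45].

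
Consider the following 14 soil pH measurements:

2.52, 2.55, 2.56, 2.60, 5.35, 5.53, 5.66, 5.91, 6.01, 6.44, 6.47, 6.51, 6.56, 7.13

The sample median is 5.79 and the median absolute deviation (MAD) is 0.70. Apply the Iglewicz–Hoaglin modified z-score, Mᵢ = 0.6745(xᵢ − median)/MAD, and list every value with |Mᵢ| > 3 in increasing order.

|Mᵢ| > 3 ⇔ |xᵢ − 5.79| > 3·0.70/0.6745 = 3.11.
So outliers lie outside [2.68, 8.90].
2.52: M = -3.15 → outlier.
2.55: M = -3.12 → outlier.
2.56: M = -3.11 → outlier.
2.60: M = -3.07 → outlier.

2.52, 2.55, 2.56, 2.60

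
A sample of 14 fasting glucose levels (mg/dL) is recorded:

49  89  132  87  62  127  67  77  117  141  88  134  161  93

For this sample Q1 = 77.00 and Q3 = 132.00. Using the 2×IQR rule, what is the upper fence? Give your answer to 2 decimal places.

242.00

IQR = Q3 − Q1 = 132.00 − 77.00 = 55.00.
Lower fence = Q1 − 2·IQR = 77.00 − 110.00 = -33.00.
Upper fence = Q3 + 2·IQR = 132.00 + 110.00 = 242.00.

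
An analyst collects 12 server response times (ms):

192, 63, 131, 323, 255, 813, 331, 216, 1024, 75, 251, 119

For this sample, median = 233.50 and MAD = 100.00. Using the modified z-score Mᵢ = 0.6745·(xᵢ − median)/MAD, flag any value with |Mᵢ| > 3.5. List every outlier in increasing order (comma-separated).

813, 1024

|Mᵢ| > 3.5 ⇔ |xᵢ − 233.50| > 3.5·100.00/0.6745 = 518.90.
So outliers lie outside [-285.40, 752.40].
813: M = 3.91 → outlier.
1024: M = 5.33 → outlier.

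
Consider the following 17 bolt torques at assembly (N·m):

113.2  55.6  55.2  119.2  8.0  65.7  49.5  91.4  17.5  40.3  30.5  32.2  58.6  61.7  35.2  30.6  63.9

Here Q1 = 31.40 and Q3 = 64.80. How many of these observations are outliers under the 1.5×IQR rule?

IQR = 33.40; fences at 31.40 − 50.10 = -18.70 and 64.80 + 50.10 = 114.90.
Outside the cutoffs: 119.2.

1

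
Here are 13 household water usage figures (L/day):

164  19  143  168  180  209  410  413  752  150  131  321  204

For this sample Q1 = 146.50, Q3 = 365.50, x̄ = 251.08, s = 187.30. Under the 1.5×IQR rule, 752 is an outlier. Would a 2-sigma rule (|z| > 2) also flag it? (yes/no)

yes

z = (752 − 251.08) / 187.30 = 2.67.
|z| = 2.67 > 2.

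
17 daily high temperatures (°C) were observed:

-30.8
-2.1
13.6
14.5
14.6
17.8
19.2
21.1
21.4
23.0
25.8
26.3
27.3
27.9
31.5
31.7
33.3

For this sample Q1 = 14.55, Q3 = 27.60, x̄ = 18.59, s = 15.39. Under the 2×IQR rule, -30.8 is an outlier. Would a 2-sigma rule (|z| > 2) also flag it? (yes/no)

z = (-30.8 − 18.59) / 15.39 = -3.21.
|z| = 3.21 > 2.

yes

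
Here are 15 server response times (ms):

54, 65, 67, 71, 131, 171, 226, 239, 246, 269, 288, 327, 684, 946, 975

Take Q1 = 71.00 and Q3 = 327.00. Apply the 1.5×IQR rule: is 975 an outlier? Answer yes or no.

yes

IQR = Q3 − Q1 = 327.00 − 71.00 = 256.00.
Lower fence = Q1 − 1.5·IQR = 71.00 − 384.00 = -313.00.
Upper fence = Q3 + 1.5·IQR = 327.00 + 384.00 = 711.00.
975 lies above the upper fence.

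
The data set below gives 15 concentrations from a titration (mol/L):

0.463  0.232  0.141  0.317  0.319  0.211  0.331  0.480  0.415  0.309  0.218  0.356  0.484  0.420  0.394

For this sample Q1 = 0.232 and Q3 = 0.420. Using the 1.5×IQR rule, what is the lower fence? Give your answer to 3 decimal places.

IQR = Q3 − Q1 = 0.420 − 0.232 = 0.188.
Lower fence = Q1 − 1.5·IQR = 0.232 − 0.282 = -0.050.
Upper fence = Q3 + 1.5·IQR = 0.420 + 0.282 = 0.702.

-0.050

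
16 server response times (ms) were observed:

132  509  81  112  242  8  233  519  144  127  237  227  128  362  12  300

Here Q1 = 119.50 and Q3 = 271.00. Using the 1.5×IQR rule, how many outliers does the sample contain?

IQR = 151.50; fences at 119.50 − 227.25 = -107.75 and 271.00 + 227.25 = 498.25.
Outside the cutoffs: 509, 519.

2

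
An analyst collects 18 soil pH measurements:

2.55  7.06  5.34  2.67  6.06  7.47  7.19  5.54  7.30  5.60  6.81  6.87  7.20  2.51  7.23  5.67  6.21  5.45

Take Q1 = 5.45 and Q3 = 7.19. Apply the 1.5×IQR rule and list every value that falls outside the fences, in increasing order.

IQR = Q3 − Q1 = 7.19 − 5.45 = 1.74.
Lower fence = Q1 − 1.5·IQR = 5.45 − 2.61 = 2.84.
Upper fence = Q3 + 1.5·IQR = 7.19 + 2.61 = 9.80.
2.51 < 2.84 → outlier.
2.55 < 2.84 → outlier.
2.67 < 2.84 → outlier.
All remaining values lie within [2.84, 9.80].

2.51, 2.55, 2.67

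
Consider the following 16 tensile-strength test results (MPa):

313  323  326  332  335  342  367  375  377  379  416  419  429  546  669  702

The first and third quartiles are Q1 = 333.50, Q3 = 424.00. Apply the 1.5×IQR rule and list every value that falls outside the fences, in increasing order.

669, 702

IQR = Q3 − Q1 = 424.00 − 333.50 = 90.50.
Lower fence = Q1 − 1.5·IQR = 333.50 − 135.75 = 197.75.
Upper fence = Q3 + 1.5·IQR = 424.00 + 135.75 = 559.75.
669 > 559.75 → outlier.
702 > 559.75 → outlier.
All remaining values lie within [197.75, 559.75].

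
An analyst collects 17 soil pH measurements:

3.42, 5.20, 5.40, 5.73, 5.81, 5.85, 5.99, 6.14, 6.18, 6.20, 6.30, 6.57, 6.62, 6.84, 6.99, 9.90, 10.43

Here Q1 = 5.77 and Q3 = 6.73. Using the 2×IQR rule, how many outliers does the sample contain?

3

IQR = 0.96; fences at 5.77 − 1.92 = 3.85 and 6.73 + 1.92 = 8.65.
Outside the cutoffs: 3.42, 9.90, 10.43.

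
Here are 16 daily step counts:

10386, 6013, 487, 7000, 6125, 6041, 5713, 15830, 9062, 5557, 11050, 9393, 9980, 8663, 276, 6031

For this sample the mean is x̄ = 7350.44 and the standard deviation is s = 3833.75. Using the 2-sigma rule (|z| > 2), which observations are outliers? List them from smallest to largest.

15830

Cutoffs at x̄ ± 2s: 7350.44 ± 2·3833.75 = [-317.06, 15017.94].
15830: z = 2.21, |z| > 2 → outlier.
Every other value lies within [-317.06, 15017.94].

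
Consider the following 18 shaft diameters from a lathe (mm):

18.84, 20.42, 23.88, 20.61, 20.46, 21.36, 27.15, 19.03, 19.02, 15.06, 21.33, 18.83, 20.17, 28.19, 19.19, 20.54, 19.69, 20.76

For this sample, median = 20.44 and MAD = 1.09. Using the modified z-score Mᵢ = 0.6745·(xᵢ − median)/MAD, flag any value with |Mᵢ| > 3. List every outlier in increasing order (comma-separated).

15.06, 27.15, 28.19

|Mᵢ| > 3 ⇔ |xᵢ − 20.44| > 3·1.09/0.6745 = 4.85.
So outliers lie outside [15.59, 25.29].
15.06: M = -3.33 → outlier.
27.15: M = 4.15 → outlier.
28.19: M = 4.80 → outlier.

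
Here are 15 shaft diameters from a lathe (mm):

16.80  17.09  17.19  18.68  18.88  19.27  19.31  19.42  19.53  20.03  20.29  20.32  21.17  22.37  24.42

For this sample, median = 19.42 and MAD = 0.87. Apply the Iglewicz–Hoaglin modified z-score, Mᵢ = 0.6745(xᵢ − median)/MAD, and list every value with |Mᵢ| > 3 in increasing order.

24.42

|Mᵢ| > 3 ⇔ |xᵢ − 19.42| > 3·0.87/0.6745 = 3.87.
So outliers lie outside [15.55, 23.29].
24.42: M = 3.88 → outlier.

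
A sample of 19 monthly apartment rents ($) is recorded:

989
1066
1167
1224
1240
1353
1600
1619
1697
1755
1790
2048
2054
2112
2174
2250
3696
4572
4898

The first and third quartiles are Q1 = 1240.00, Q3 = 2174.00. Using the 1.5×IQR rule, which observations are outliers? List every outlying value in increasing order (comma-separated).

IQR = Q3 − Q1 = 2174.00 − 1240.00 = 934.00.
Lower fence = Q1 − 1.5·IQR = 1240.00 − 1401.00 = -161.00.
Upper fence = Q3 + 1.5·IQR = 2174.00 + 1401.00 = 3575.00.
3696 > 3575.00 → outlier.
4572 > 3575.00 → outlier.
4898 > 3575.00 → outlier.
All remaining values lie within [-161.00, 3575.00].

3696, 4572, 4898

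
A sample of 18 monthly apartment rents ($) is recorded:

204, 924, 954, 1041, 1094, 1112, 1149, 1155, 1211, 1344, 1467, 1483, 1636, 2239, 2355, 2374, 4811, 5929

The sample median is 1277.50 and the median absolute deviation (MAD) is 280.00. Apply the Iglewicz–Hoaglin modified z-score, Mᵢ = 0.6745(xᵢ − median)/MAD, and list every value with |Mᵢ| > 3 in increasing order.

4811, 5929

|Mᵢ| > 3 ⇔ |xᵢ − 1277.50| > 3·280.00/0.6745 = 1245.37.
So outliers lie outside [32.13, 2522.87].
4811: M = 8.51 → outlier.
5929: M = 11.21 → outlier.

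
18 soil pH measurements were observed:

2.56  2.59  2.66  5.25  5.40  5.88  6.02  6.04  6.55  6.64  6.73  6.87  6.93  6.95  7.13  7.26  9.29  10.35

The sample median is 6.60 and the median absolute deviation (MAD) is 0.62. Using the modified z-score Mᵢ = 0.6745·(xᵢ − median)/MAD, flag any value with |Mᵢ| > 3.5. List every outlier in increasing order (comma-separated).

2.56, 2.59, 2.66, 10.35

|Mᵢ| > 3.5 ⇔ |xᵢ − 6.60| > 3.5·0.62/0.6745 = 3.22.
So outliers lie outside [3.38, 9.82].
2.56: M = -4.40 → outlier.
2.59: M = -4.36 → outlier.
2.66: M = -4.29 → outlier.
10.35: M = 4.08 → outlier.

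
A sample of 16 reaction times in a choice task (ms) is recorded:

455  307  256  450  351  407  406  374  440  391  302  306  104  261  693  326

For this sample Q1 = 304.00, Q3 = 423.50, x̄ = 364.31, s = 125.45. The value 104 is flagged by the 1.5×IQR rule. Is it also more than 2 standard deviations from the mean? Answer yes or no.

yes

z = (104 − 364.31) / 125.45 = -2.08.
|z| = 2.08 > 2.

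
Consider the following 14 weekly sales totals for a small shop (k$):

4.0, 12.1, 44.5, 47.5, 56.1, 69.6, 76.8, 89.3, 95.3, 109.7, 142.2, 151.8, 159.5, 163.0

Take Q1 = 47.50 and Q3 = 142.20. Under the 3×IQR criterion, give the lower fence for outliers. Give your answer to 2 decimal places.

-236.60

IQR = Q3 − Q1 = 142.20 − 47.50 = 94.70.
Lower fence = Q1 − 3·IQR = 47.50 − 284.10 = -236.60.
Upper fence = Q3 + 3·IQR = 142.20 + 284.10 = 426.30.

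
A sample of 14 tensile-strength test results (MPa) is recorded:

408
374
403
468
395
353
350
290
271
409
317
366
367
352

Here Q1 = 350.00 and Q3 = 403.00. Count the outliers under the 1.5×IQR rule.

IQR = 53.00; fences at 350.00 − 79.50 = 270.50 and 403.00 + 79.50 = 482.50.
Every value lies within the cutoffs.

0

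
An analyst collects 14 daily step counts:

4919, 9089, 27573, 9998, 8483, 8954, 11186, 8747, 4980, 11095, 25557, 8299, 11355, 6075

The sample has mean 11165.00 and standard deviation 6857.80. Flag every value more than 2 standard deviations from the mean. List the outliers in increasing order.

Cutoffs at x̄ ± 2s: 11165.00 ± 2·6857.80 = [-2550.60, 24880.60].
25557: z = 2.10, |z| > 2 → outlier.
27573: z = 2.39, |z| > 2 → outlier.
Every other value lies within [-2550.60, 24880.60].

25557, 27573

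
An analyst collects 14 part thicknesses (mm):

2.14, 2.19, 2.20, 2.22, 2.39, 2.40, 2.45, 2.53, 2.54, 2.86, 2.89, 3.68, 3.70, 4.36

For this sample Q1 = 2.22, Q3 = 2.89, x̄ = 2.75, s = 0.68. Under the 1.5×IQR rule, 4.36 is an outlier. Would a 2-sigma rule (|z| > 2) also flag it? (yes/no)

yes

z = (4.36 − 2.75) / 0.68 = 2.37.
|z| = 2.37 > 2.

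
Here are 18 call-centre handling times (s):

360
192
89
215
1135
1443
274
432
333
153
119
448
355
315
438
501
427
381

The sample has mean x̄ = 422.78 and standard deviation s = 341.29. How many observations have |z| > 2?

2

Cutoffs: x̄ ± 2s = [-259.80, 1105.36].
Outside the cutoffs: 1135, 1443.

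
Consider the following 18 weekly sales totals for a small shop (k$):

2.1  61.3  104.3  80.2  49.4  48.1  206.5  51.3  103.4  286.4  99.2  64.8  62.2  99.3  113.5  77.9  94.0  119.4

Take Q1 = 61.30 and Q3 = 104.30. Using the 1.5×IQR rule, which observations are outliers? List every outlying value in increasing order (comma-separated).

IQR = Q3 − Q1 = 104.30 − 61.30 = 43.00.
Lower fence = Q1 − 1.5·IQR = 61.30 − 64.50 = -3.20.
Upper fence = Q3 + 1.5·IQR = 104.30 + 64.50 = 168.80.
206.5 > 168.80 → outlier.
286.4 > 168.80 → outlier.
All remaining values lie within [-3.20, 168.80].

206.5, 286.4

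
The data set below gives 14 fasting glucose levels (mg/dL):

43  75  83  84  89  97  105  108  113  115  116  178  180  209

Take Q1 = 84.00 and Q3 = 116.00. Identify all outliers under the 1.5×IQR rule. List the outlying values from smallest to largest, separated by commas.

IQR = Q3 − Q1 = 116.00 − 84.00 = 32.00.
Lower fence = Q1 − 1.5·IQR = 84.00 − 48.00 = 36.00.
Upper fence = Q3 + 1.5·IQR = 116.00 + 48.00 = 164.00.
178 > 164.00 → outlier.
180 > 164.00 → outlier.
209 > 164.00 → outlier.
All remaining values lie within [36.00, 164.00].

178, 180, 209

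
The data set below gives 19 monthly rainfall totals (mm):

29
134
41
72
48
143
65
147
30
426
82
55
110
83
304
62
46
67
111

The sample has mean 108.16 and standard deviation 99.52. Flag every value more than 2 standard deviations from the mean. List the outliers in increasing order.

426

Cutoffs at x̄ ± 2s: 108.16 ± 2·99.52 = [-90.88, 307.20].
426: z = 3.19, |z| > 2 → outlier.
Every other value lies within [-90.88, 307.20].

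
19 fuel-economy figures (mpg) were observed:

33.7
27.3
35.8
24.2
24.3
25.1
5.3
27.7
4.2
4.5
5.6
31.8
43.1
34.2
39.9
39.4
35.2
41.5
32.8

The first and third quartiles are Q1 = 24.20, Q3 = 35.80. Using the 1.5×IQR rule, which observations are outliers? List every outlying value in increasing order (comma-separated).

4.2, 4.5, 5.3, 5.6

IQR = Q3 − Q1 = 35.80 − 24.20 = 11.60.
Lower fence = Q1 − 1.5·IQR = 24.20 − 17.40 = 6.80.
Upper fence = Q3 + 1.5·IQR = 35.80 + 17.40 = 53.20.
4.2 < 6.80 → outlier.
4.5 < 6.80 → outlier.
5.3 < 6.80 → outlier.
5.6 < 6.80 → outlier.
All remaining values lie within [6.80, 53.20].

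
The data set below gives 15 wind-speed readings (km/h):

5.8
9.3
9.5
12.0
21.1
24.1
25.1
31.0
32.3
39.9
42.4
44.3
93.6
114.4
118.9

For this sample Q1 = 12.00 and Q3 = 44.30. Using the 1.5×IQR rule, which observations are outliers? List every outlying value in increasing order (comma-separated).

93.6, 114.4, 118.9

IQR = Q3 − Q1 = 44.30 − 12.00 = 32.30.
Lower fence = Q1 − 1.5·IQR = 12.00 − 48.45 = -36.45.
Upper fence = Q3 + 1.5·IQR = 44.30 + 48.45 = 92.75.
93.6 > 92.75 → outlier.
114.4 > 92.75 → outlier.
118.9 > 92.75 → outlier.
All remaining values lie within [-36.45, 92.75].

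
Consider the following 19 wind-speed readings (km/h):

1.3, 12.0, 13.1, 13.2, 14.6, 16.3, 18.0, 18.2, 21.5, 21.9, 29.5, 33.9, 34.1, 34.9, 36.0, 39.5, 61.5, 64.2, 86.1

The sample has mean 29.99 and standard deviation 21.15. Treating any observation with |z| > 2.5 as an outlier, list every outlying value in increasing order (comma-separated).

86.1

Cutoffs at x̄ ± 2.5s: 29.99 ± 2.5·21.15 = [-22.885, 82.865].
86.1: z = 2.65, |z| > 2.5 → outlier.
Every other value lies within [-22.885, 82.865].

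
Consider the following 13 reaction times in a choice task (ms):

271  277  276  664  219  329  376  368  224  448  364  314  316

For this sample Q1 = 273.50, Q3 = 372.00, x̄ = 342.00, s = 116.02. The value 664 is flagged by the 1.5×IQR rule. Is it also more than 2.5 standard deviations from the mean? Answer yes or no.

yes

z = (664 − 342.00) / 116.02 = 2.78.
|z| = 2.78 > 2.5.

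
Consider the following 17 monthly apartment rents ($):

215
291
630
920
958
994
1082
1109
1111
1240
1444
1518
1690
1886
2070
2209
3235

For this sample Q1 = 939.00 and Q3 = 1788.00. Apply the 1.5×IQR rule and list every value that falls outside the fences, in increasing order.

3235

IQR = Q3 − Q1 = 1788.00 − 939.00 = 849.00.
Lower fence = Q1 − 1.5·IQR = 939.00 − 1273.50 = -334.50.
Upper fence = Q3 + 1.5·IQR = 1788.00 + 1273.50 = 3061.50.
3235 > 3061.50 → outlier.
All remaining values lie within [-334.50, 3061.50].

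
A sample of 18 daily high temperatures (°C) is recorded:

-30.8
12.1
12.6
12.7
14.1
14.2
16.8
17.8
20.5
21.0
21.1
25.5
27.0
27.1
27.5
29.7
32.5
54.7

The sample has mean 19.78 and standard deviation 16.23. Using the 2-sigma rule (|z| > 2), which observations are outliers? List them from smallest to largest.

-30.8, 54.7

Cutoffs at x̄ ± 2s: 19.78 ± 2·16.23 = [-12.68, 52.24].
-30.8: z = -3.12, |z| > 2 → outlier.
54.7: z = 2.15, |z| > 2 → outlier.
Every other value lies within [-12.68, 52.24].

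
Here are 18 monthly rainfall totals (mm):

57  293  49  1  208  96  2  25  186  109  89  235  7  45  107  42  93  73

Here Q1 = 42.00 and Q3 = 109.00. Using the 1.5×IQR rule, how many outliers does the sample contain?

2

IQR = 67.00; fences at 42.00 − 100.50 = -58.50 and 109.00 + 100.50 = 209.50.
Outside the cutoffs: 235, 293.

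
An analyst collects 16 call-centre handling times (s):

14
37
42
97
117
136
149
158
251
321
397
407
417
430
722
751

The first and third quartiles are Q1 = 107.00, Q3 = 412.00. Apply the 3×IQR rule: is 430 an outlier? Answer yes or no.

no

IQR = Q3 − Q1 = 412.00 − 107.00 = 305.00.
Lower fence = Q1 − 3·IQR = 107.00 − 915.00 = -808.00.
Upper fence = Q3 + 3·IQR = 412.00 + 915.00 = 1327.00.
430 lies within [-808.00, 1327.00].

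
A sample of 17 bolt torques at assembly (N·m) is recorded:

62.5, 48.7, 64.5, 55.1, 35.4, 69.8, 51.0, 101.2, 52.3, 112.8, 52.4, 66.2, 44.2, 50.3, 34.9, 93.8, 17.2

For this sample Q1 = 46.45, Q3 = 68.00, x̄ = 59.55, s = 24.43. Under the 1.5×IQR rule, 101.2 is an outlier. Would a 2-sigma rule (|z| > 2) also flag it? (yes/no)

z = (101.2 − 59.55) / 24.43 = 1.70.
|z| = 1.70 ≤ 2.

no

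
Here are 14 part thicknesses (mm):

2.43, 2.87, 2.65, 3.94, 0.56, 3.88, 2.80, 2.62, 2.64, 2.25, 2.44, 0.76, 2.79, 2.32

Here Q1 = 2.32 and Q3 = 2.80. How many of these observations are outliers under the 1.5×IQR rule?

IQR = 0.48; fences at 2.32 − 0.72 = 1.60 and 2.80 + 0.72 = 3.52.
Outside the cutoffs: 0.56, 0.76, 3.88, 3.94.

4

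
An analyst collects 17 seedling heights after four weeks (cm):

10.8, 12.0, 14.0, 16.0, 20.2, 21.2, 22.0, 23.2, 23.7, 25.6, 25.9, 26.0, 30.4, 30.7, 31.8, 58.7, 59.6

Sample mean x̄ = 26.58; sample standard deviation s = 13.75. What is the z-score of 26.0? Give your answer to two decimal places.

-0.04

z = (26.0 − 26.58) / 13.75 = -0.04.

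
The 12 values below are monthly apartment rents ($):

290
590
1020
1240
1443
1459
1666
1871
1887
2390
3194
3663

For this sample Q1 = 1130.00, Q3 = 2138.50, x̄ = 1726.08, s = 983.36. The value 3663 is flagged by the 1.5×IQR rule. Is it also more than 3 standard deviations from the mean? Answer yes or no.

z = (3663 − 1726.08) / 983.36 = 1.97.
|z| = 1.97 ≤ 3.

no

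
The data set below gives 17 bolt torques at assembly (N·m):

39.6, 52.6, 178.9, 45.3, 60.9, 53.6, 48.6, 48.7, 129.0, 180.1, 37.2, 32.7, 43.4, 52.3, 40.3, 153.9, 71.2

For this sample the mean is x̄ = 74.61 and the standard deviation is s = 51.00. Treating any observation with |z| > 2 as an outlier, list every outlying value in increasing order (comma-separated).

Cutoffs at x̄ ± 2s: 74.61 ± 2·51.00 = [-27.39, 176.61].
178.9: z = 2.04, |z| > 2 → outlier.
180.1: z = 2.07, |z| > 2 → outlier.
Every other value lies within [-27.39, 176.61].

178.9, 180.1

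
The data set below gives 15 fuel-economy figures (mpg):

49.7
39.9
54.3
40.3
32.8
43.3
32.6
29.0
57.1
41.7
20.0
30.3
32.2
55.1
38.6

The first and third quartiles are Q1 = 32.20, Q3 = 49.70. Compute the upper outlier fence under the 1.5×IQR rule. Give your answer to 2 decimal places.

75.95

IQR = Q3 − Q1 = 49.70 − 32.20 = 17.50.
Lower fence = Q1 − 1.5·IQR = 32.20 − 26.25 = 5.95.
Upper fence = Q3 + 1.5·IQR = 49.70 + 26.25 = 75.95.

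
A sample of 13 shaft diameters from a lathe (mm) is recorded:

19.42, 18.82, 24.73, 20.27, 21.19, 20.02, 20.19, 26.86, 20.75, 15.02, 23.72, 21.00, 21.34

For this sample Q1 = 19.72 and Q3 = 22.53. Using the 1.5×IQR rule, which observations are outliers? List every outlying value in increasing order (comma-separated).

15.02, 26.86

IQR = Q3 − Q1 = 22.53 − 19.72 = 2.81.
Lower fence = Q1 − 1.5·IQR = 19.72 − 4.215 = 15.505.
Upper fence = Q3 + 1.5·IQR = 22.53 + 4.215 = 26.745.
15.02 < 15.505 → outlier.
26.86 > 26.745 → outlier.
All remaining values lie within [15.505, 26.745].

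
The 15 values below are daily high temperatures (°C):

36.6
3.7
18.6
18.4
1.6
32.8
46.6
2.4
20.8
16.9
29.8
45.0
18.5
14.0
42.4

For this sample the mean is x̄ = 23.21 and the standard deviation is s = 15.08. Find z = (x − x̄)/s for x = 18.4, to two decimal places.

-0.32

z = (18.4 − 23.21) / 15.08 = -0.32.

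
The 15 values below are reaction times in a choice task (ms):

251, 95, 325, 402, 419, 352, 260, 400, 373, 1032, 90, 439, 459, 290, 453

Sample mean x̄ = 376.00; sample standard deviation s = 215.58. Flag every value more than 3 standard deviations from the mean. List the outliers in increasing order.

1032

Cutoffs at x̄ ± 3s: 376.00 ± 3·215.58 = [-270.74, 1022.74].
1032: z = 3.04, |z| > 3 → outlier.
Every other value lies within [-270.74, 1022.74].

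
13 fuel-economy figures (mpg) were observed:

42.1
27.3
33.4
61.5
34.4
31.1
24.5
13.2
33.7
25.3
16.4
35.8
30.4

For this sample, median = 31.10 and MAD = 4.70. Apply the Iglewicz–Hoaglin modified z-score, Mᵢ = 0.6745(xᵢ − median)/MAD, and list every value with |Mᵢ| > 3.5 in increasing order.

61.5

|Mᵢ| > 3.5 ⇔ |xᵢ − 31.10| > 3.5·4.70/0.6745 = 24.39.
So outliers lie outside [6.71, 55.49].
61.5: M = 4.36 → outlier.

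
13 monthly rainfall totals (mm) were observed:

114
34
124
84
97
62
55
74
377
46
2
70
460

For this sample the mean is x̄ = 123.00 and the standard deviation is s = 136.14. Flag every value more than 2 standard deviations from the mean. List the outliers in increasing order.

Cutoffs at x̄ ± 2s: 123.00 ± 2·136.14 = [-149.28, 395.28].
460: z = 2.48, |z| > 2 → outlier.
Every other value lies within [-149.28, 395.28].

460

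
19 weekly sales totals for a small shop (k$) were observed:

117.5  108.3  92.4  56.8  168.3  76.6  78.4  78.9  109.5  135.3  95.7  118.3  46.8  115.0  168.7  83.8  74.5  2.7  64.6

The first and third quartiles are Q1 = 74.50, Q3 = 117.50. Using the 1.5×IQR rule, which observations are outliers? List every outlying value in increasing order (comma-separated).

2.7

IQR = Q3 − Q1 = 117.50 − 74.50 = 43.00.
Lower fence = Q1 − 1.5·IQR = 74.50 − 64.50 = 10.00.
Upper fence = Q3 + 1.5·IQR = 117.50 + 64.50 = 182.00.
2.7 < 10.00 → outlier.
All remaining values lie within [10.00, 182.00].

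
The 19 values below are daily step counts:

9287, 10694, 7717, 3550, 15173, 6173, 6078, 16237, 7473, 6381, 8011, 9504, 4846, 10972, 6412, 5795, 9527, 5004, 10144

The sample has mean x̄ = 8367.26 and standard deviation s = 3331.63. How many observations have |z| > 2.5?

Cutoffs: x̄ ± 2.5s = [38.185, 16696.335].
Every value lies within the cutoffs.

0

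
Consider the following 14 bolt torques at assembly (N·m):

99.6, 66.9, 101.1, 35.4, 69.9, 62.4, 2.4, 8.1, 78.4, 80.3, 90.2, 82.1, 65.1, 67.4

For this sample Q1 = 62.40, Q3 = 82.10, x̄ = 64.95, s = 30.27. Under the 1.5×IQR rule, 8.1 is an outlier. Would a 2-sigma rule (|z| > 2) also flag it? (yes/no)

no

z = (8.1 − 64.95) / 30.27 = -1.88.
|z| = 1.88 ≤ 2.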